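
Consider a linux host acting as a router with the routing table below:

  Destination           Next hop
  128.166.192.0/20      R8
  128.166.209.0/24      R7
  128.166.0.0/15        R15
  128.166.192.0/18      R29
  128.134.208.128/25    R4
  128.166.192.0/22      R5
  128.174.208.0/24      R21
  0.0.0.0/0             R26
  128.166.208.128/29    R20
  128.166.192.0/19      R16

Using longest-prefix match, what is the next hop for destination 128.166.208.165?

Routes whose prefix contains 128.166.208.165:
  0.0.0.0/0 (default, matches everything) -> R26
  128.166.0.0/15 (128.166.0.0 - 128.167.255.255) -> R15
  128.166.192.0/18 (128.166.192.0 - 128.166.255.255) -> R29
  128.166.192.0/19 (128.166.192.0 - 128.166.223.255) -> R16
More-specific entries that do NOT match:
  128.166.208.128/29 (128.166.208.128 - 128.166.208.135) does not contain 128.166.208.165
  128.134.208.128/25 (128.134.208.128 - 128.134.208.255) does not contain 128.166.208.165
  128.166.209.0/24 (128.166.209.0 - 128.166.209.255) does not contain 128.166.208.165
  128.174.208.0/24 (128.174.208.0 - 128.174.208.255) does not contain 128.166.208.165
  128.166.192.0/22 (128.166.192.0 - 128.166.195.255) does not contain 128.166.208.165
  128.166.192.0/20 (128.166.192.0 - 128.166.207.255) does not contain 128.166.208.165
Longest matching prefix is /19 -> next hop R16.

R16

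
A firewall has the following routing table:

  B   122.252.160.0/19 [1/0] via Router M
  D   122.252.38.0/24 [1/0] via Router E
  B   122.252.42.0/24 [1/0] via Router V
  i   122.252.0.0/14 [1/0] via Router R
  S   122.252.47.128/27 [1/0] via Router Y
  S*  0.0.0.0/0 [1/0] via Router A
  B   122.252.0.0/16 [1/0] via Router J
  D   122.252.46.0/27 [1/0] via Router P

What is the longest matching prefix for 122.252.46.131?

Entries matching 122.252.46.131:
  0.0.0.0/0 (default, matches everything)
  122.252.0.0/14 (122.252.0.0 - 122.255.255.255)
  122.252.0.0/16 (122.252.0.0 - 122.252.255.255)
Most specific is 122.252.0.0/16.

122.252.0.0/16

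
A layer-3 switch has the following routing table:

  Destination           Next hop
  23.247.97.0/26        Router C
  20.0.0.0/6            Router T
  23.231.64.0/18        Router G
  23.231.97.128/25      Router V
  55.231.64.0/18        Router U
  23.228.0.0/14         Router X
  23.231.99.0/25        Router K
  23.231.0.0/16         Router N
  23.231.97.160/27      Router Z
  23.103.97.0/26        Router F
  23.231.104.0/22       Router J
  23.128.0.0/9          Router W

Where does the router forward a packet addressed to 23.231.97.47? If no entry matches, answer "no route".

Router G

Routes whose prefix contains 23.231.97.47:
  20.0.0.0/6 (20.0.0.0 - 23.255.255.255) -> Router T
  23.128.0.0/9 (23.128.0.0 - 23.255.255.255) -> Router W
  23.228.0.0/14 (23.228.0.0 - 23.231.255.255) -> Router X
  23.231.0.0/16 (23.231.0.0 - 23.231.255.255) -> Router N
  23.231.64.0/18 (23.231.64.0 - 23.231.127.255) -> Router G
More-specific entries that do NOT match:
  23.231.97.160/27 (23.231.97.160 - 23.231.97.191) does not contain 23.231.97.47
  23.247.97.0/26 (23.247.97.0 - 23.247.97.63) does not contain 23.231.97.47
  23.103.97.0/26 (23.103.97.0 - 23.103.97.63) does not contain 23.231.97.47
  23.231.97.128/25 (23.231.97.128 - 23.231.97.255) does not contain 23.231.97.47
  23.231.99.0/25 (23.231.99.0 - 23.231.99.127) does not contain 23.231.97.47
  23.231.104.0/22 (23.231.104.0 - 23.231.107.255) does not contain 23.231.97.47
Longest matching prefix is /18 -> next hop Router G.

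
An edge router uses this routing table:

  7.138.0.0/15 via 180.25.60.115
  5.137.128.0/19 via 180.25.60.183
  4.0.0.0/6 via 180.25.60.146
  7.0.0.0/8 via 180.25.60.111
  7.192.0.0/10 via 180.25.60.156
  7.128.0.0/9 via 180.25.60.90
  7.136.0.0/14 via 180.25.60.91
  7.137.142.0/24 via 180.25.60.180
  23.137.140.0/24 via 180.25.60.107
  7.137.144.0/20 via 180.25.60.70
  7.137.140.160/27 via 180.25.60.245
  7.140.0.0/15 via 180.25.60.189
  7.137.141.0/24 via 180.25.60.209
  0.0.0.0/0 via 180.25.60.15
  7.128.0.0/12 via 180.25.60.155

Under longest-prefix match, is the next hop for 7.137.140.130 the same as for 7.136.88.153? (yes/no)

7.137.140.130: longest match 7.136.0.0/14 -> 180.25.60.91
7.136.88.153: longest match 7.136.0.0/14 -> 180.25.60.91

yes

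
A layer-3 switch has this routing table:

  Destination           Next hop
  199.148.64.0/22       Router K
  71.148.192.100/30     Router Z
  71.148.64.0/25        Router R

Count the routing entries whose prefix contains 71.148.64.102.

1

Prefixes containing 71.148.64.102:
  71.148.64.0/25 (71.148.64.0 - 71.148.64.127)
Total matching entries: 1.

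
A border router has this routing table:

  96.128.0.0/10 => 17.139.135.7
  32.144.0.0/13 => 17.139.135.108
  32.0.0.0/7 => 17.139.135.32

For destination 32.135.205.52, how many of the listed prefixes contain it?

Prefixes containing 32.135.205.52:
  32.0.0.0/7 (32.0.0.0 - 33.255.255.255)
Total matching entries: 1.

1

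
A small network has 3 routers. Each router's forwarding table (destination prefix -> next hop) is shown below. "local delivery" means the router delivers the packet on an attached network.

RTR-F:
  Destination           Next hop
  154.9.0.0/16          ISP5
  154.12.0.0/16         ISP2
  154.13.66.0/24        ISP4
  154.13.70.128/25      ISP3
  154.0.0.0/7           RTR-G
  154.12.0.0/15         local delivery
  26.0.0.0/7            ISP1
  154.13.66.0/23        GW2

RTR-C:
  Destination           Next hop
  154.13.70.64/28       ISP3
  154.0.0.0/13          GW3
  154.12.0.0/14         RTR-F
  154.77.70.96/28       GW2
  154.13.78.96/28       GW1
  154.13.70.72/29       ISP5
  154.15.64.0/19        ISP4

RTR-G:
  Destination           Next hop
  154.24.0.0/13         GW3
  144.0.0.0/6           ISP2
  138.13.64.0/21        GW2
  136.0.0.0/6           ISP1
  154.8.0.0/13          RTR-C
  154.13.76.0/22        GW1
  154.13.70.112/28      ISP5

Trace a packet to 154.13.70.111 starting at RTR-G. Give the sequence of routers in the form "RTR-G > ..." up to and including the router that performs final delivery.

At RTR-G: longest match for 154.13.70.111 is 154.8.0.0/13 -> RTR-C
At RTR-C: longest match for 154.13.70.111 is 154.12.0.0/14 -> RTR-F
At RTR-F: longest match for 154.13.70.111 is 154.12.0.0/15 -> local delivery

RTR-G > RTR-C > RTR-F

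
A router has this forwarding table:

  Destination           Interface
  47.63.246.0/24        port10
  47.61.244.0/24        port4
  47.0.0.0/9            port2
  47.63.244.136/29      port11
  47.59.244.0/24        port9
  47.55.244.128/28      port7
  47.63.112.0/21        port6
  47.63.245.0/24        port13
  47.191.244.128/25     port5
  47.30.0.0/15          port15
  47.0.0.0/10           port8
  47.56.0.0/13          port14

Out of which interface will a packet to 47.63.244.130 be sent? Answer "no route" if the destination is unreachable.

port14

Routes whose prefix contains 47.63.244.130:
  47.0.0.0/9 (47.0.0.0 - 47.127.255.255) -> port2
  47.0.0.0/10 (47.0.0.0 - 47.63.255.255) -> port8
  47.56.0.0/13 (47.56.0.0 - 47.63.255.255) -> port14
More-specific entries that do NOT match:
  47.63.244.136/29 (47.63.244.136 - 47.63.244.143) does not contain 47.63.244.130
  47.55.244.128/28 (47.55.244.128 - 47.55.244.143) does not contain 47.63.244.130
  47.191.244.128/25 (47.191.244.128 - 47.191.244.255) does not contain 47.63.244.130
  47.63.246.0/24 (47.63.246.0 - 47.63.246.255) does not contain 47.63.244.130
  47.61.244.0/24 (47.61.244.0 - 47.61.244.255) does not contain 47.63.244.130
  47.59.244.0/24 (47.59.244.0 - 47.59.244.255) does not contain 47.63.244.130
  47.63.245.0/24 (47.63.245.0 - 47.63.245.255) does not contain 47.63.244.130
  47.63.112.0/21 (47.63.112.0 - 47.63.119.255) does not contain 47.63.244.130
  47.30.0.0/15 (47.30.0.0 - 47.31.255.255) does not contain 47.63.244.130
Longest matching prefix is /13 -> interface port14.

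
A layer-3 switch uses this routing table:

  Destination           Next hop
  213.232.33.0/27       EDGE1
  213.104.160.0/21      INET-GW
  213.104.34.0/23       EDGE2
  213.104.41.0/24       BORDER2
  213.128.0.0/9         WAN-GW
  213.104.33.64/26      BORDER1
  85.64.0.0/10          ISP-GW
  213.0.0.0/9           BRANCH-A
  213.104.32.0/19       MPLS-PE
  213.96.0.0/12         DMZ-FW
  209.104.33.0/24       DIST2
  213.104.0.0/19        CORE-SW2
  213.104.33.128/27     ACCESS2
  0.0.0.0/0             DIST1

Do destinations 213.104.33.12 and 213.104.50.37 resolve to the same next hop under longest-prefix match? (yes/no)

yes

213.104.33.12: longest match 213.104.32.0/19 -> MPLS-PE
213.104.50.37: longest match 213.104.32.0/19 -> MPLS-PE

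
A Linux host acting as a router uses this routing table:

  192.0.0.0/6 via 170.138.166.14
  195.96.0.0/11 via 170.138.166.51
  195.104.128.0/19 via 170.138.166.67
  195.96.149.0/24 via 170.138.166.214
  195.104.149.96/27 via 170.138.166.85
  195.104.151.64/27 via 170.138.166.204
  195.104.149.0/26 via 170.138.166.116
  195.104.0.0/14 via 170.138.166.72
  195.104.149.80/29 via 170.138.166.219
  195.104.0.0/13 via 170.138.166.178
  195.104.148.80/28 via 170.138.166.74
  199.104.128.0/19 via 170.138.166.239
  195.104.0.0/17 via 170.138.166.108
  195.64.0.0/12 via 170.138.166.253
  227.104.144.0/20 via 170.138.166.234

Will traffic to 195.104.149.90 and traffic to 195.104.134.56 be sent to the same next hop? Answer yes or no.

yes

195.104.149.90: longest match 195.104.128.0/19 -> 170.138.166.67
195.104.134.56: longest match 195.104.128.0/19 -> 170.138.166.67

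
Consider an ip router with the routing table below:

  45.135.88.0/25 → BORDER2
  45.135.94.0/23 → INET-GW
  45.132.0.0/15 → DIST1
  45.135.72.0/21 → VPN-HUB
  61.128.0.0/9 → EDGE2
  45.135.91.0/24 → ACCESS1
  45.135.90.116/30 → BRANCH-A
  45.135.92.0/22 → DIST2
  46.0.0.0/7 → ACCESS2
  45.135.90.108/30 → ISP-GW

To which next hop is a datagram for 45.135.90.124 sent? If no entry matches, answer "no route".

No entry's prefix contains 45.135.90.124; there is no default route.

no route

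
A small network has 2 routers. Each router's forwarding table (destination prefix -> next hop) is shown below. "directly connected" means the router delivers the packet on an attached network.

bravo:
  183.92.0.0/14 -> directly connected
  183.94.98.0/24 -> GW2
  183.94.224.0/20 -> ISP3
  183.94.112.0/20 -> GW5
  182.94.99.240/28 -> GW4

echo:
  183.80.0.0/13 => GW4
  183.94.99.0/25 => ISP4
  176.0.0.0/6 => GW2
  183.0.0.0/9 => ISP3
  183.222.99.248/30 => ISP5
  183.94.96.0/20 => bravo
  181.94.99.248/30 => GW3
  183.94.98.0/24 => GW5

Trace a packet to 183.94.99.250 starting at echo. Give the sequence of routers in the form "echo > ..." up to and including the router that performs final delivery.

echo > bravo

At echo: longest match for 183.94.99.250 is 183.94.96.0/20 -> bravo
At bravo: longest match for 183.94.99.250 is 183.92.0.0/14 -> directly connected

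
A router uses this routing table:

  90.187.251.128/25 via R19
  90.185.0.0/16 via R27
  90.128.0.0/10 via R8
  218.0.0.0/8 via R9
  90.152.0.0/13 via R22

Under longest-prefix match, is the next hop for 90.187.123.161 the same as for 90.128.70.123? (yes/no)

90.187.123.161: longest match 90.128.0.0/10 -> R8
90.128.70.123: longest match 90.128.0.0/10 -> R8

yes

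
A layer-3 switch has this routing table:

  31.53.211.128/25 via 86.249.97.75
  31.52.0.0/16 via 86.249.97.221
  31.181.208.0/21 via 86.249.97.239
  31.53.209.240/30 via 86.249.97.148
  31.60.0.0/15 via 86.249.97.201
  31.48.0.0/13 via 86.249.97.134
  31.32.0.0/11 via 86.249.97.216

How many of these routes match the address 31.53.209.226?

2

Prefixes containing 31.53.209.226:
  31.32.0.0/11 (31.32.0.0 - 31.63.255.255)
  31.48.0.0/13 (31.48.0.0 - 31.55.255.255)
Total matching entries: 2.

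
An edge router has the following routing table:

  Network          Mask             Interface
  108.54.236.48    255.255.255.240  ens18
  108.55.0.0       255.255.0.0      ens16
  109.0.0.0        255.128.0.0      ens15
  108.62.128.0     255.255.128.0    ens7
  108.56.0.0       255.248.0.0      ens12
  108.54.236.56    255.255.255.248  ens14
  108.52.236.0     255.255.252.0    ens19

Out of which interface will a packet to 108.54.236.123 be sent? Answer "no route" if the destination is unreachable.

No entry's prefix contains 108.54.236.123; there is no default route.

no route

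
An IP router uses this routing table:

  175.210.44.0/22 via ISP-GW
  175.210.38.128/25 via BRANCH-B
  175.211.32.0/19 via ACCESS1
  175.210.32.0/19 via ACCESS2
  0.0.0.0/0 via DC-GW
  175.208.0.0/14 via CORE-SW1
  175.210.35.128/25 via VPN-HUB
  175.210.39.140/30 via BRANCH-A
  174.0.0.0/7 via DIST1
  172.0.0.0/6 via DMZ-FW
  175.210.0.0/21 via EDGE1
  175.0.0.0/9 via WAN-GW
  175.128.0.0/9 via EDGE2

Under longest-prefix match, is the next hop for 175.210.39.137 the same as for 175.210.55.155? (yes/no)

175.210.39.137: longest match 175.210.32.0/19 -> ACCESS2
175.210.55.155: longest match 175.210.32.0/19 -> ACCESS2

yes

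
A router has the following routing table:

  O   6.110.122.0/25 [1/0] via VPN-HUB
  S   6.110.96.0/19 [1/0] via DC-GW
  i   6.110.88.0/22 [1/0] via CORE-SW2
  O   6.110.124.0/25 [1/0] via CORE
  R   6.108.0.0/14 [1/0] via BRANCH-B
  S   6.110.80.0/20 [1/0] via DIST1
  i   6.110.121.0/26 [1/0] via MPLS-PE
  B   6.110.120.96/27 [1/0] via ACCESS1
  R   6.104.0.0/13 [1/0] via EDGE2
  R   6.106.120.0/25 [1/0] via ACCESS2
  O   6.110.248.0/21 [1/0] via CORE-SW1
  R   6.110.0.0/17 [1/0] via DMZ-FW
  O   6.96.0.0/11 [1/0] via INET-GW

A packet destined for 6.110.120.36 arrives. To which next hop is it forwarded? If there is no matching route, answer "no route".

DC-GW

Routes whose prefix contains 6.110.120.36:
  6.96.0.0/11 (6.96.0.0 - 6.127.255.255) -> INET-GW
  6.104.0.0/13 (6.104.0.0 - 6.111.255.255) -> EDGE2
  6.108.0.0/14 (6.108.0.0 - 6.111.255.255) -> BRANCH-B
  6.110.0.0/17 (6.110.0.0 - 6.110.127.255) -> DMZ-FW
  6.110.96.0/19 (6.110.96.0 - 6.110.127.255) -> DC-GW
More-specific entries that do NOT match:
  6.110.120.96/27 (6.110.120.96 - 6.110.120.127) does not contain 6.110.120.36
  6.110.121.0/26 (6.110.121.0 - 6.110.121.63) does not contain 6.110.120.36
  6.110.122.0/25 (6.110.122.0 - 6.110.122.127) does not contain 6.110.120.36
  6.110.124.0/25 (6.110.124.0 - 6.110.124.127) does not contain 6.110.120.36
  6.106.120.0/25 (6.106.120.0 - 6.106.120.127) does not contain 6.110.120.36
  6.110.88.0/22 (6.110.88.0 - 6.110.91.255) does not contain 6.110.120.36
  6.110.248.0/21 (6.110.248.0 - 6.110.255.255) does not contain 6.110.120.36
  6.110.80.0/20 (6.110.80.0 - 6.110.95.255) does not contain 6.110.120.36
Longest matching prefix is /19 -> next hop DC-GW.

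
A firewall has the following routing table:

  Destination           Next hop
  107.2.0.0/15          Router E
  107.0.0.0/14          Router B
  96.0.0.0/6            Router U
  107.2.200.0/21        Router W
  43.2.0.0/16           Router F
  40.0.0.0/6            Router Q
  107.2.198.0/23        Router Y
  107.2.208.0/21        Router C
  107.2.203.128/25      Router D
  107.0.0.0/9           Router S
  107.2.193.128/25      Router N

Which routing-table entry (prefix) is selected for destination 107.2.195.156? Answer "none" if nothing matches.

107.2.0.0/15

Entries matching 107.2.195.156:
  107.0.0.0/9 (107.0.0.0 - 107.127.255.255)
  107.0.0.0/14 (107.0.0.0 - 107.3.255.255)
  107.2.0.0/15 (107.2.0.0 - 107.3.255.255)
Most specific is 107.2.0.0/15.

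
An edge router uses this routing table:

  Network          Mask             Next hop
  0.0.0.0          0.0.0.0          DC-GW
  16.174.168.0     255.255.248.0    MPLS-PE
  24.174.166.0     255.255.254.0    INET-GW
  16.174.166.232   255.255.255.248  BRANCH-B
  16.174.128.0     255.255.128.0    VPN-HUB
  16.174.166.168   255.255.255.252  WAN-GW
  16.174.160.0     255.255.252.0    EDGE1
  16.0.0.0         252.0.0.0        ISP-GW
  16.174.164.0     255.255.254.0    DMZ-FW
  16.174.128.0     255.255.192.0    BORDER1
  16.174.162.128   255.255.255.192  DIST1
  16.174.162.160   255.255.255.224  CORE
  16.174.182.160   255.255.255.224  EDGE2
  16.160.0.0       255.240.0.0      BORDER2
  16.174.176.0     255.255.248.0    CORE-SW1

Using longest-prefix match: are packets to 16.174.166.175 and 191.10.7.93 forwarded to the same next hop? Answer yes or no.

no

16.174.166.175: longest match 16.174.128.0/18 -> BORDER1
191.10.7.93: longest match 0.0.0.0/0 -> DC-GW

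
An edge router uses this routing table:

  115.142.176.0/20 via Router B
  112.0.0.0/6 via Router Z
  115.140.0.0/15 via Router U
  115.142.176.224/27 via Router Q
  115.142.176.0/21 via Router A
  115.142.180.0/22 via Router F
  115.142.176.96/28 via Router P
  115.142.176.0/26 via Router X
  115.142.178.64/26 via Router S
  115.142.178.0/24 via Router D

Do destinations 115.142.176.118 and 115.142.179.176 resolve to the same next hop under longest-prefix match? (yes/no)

yes

115.142.176.118: longest match 115.142.176.0/21 -> Router A
115.142.179.176: longest match 115.142.176.0/21 -> Router A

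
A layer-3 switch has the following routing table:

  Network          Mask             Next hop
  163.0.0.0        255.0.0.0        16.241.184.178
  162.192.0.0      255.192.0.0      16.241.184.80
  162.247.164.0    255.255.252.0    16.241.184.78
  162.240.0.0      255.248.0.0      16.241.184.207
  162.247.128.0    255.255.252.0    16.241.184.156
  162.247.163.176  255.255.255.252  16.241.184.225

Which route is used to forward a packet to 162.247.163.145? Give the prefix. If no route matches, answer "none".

162.240.0.0/13

Entries matching 162.247.163.145:
  162.192.0.0/10 (162.192.0.0 - 162.255.255.255)
  162.240.0.0/13 (162.240.0.0 - 162.247.255.255)
Most specific is 162.240.0.0/13.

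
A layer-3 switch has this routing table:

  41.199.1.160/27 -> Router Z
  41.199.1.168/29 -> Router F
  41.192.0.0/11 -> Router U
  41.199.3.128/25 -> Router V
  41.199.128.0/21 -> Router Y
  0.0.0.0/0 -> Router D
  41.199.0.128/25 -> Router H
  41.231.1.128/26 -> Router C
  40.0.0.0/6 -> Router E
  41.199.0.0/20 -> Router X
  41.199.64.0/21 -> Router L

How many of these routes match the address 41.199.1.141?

4

Prefixes containing 41.199.1.141:
  0.0.0.0/0 (default, matches everything)
  40.0.0.0/6 (40.0.0.0 - 43.255.255.255)
  41.192.0.0/11 (41.192.0.0 - 41.223.255.255)
  41.199.0.0/20 (41.199.0.0 - 41.199.15.255)
Total matching entries: 4.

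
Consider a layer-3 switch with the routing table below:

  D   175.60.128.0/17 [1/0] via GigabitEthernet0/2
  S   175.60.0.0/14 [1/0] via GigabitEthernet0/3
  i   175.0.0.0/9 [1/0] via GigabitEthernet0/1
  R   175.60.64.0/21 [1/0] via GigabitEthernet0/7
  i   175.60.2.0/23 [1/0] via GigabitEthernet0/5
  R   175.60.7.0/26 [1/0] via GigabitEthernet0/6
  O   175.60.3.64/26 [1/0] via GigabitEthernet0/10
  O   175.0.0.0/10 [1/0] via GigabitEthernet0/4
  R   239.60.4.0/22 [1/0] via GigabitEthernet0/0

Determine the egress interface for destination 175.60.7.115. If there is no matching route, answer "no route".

GigabitEthernet0/3

Routes whose prefix contains 175.60.7.115:
  175.0.0.0/9 (175.0.0.0 - 175.127.255.255) -> GigabitEthernet0/1
  175.0.0.0/10 (175.0.0.0 - 175.63.255.255) -> GigabitEthernet0/4
  175.60.0.0/14 (175.60.0.0 - 175.63.255.255) -> GigabitEthernet0/3
More-specific entries that do NOT match:
  175.60.7.0/26 (175.60.7.0 - 175.60.7.63) does not contain 175.60.7.115
  175.60.3.64/26 (175.60.3.64 - 175.60.3.127) does not contain 175.60.7.115
  175.60.2.0/23 (175.60.2.0 - 175.60.3.255) does not contain 175.60.7.115
  239.60.4.0/22 (239.60.4.0 - 239.60.7.255) does not contain 175.60.7.115
  175.60.64.0/21 (175.60.64.0 - 175.60.71.255) does not contain 175.60.7.115
  175.60.128.0/17 (175.60.128.0 - 175.60.255.255) does not contain 175.60.7.115
Longest matching prefix is /14 -> interface GigabitEthernet0/3.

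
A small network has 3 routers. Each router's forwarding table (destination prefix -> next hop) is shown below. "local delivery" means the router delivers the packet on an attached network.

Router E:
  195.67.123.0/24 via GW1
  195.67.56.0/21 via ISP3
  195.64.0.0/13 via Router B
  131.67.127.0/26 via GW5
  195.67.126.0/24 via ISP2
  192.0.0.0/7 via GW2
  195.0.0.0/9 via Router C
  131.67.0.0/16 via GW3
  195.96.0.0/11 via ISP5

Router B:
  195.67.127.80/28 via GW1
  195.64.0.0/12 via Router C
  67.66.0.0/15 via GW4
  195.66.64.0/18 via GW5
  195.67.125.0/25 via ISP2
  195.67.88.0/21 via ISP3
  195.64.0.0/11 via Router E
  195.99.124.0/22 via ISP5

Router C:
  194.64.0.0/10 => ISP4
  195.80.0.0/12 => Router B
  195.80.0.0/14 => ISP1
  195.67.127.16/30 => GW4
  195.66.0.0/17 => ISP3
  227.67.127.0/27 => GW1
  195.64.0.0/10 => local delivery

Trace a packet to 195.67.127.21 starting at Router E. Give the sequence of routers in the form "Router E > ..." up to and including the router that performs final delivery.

At Router E: longest match for 195.67.127.21 is 195.64.0.0/13 -> Router B
At Router B: longest match for 195.67.127.21 is 195.64.0.0/12 -> Router C
At Router C: longest match for 195.67.127.21 is 195.64.0.0/10 -> local delivery

Router E > Router B > Router C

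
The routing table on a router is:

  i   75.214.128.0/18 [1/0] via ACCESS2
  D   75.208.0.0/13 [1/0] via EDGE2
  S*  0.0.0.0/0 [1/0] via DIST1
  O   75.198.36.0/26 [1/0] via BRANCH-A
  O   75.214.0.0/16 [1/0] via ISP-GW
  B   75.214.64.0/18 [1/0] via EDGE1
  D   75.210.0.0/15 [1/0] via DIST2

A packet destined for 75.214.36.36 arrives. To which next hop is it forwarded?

ISP-GW

Routes whose prefix contains 75.214.36.36:
  0.0.0.0/0 (default, matches everything) -> DIST1
  75.208.0.0/13 (75.208.0.0 - 75.215.255.255) -> EDGE2
  75.214.0.0/16 (75.214.0.0 - 75.214.255.255) -> ISP-GW
More-specific entries that do NOT match:
  75.198.36.0/26 (75.198.36.0 - 75.198.36.63) does not contain 75.214.36.36
  75.214.128.0/18 (75.214.128.0 - 75.214.191.255) does not contain 75.214.36.36
  75.214.64.0/18 (75.214.64.0 - 75.214.127.255) does not contain 75.214.36.36
Longest matching prefix is /16 -> next hop ISP-GW.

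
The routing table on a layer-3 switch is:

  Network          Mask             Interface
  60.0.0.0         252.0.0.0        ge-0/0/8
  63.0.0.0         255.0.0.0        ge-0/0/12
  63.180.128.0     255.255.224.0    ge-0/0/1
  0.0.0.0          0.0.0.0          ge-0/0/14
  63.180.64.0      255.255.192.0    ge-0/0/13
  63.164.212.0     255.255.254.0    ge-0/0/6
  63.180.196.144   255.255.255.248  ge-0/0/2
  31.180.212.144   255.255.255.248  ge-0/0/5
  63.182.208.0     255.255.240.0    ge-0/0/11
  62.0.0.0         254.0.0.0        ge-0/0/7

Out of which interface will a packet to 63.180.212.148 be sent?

ge-0/0/12

Routes whose prefix contains 63.180.212.148:
  0.0.0.0/0 (default, matches everything) -> ge-0/0/14
  60.0.0.0/6 (60.0.0.0 - 63.255.255.255) -> ge-0/0/8
  62.0.0.0/7 (62.0.0.0 - 63.255.255.255) -> ge-0/0/7
  63.0.0.0/8 (63.0.0.0 - 63.255.255.255) -> ge-0/0/12
More-specific entries that do NOT match:
  63.180.196.144/29 (63.180.196.144 - 63.180.196.151) does not contain 63.180.212.148
  31.180.212.144/29 (31.180.212.144 - 31.180.212.151) does not contain 63.180.212.148
  63.164.212.0/23 (63.164.212.0 - 63.164.213.255) does not contain 63.180.212.148
  63.182.208.0/20 (63.182.208.0 - 63.182.223.255) does not contain 63.180.212.148
  63.180.128.0/19 (63.180.128.0 - 63.180.159.255) does not contain 63.180.212.148
  63.180.64.0/18 (63.180.64.0 - 63.180.127.255) does not contain 63.180.212.148
Longest matching prefix is /8 -> interface ge-0/0/12.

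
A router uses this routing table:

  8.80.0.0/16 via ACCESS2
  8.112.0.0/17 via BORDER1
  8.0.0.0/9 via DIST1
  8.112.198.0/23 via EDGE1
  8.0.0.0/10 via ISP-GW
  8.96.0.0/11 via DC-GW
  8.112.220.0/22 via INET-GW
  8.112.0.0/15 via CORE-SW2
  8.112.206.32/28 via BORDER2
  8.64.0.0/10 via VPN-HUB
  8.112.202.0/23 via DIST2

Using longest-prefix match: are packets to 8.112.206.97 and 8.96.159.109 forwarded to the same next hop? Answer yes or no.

no

8.112.206.97: longest match 8.112.0.0/15 -> CORE-SW2
8.96.159.109: longest match 8.96.0.0/11 -> DC-GW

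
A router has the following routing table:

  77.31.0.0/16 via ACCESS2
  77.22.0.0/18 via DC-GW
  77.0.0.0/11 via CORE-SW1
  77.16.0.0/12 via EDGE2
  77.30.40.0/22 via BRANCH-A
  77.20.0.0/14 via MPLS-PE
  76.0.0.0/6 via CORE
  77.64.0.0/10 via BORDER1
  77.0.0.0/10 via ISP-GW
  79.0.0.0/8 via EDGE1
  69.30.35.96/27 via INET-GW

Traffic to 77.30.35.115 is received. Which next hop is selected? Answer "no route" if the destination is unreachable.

EDGE2

Routes whose prefix contains 77.30.35.115:
  76.0.0.0/6 (76.0.0.0 - 79.255.255.255) -> CORE
  77.0.0.0/10 (77.0.0.0 - 77.63.255.255) -> ISP-GW
  77.0.0.0/11 (77.0.0.0 - 77.31.255.255) -> CORE-SW1
  77.16.0.0/12 (77.16.0.0 - 77.31.255.255) -> EDGE2
More-specific entries that do NOT match:
  69.30.35.96/27 (69.30.35.96 - 69.30.35.127) does not contain 77.30.35.115
  77.30.40.0/22 (77.30.40.0 - 77.30.43.255) does not contain 77.30.35.115
  77.22.0.0/18 (77.22.0.0 - 77.22.63.255) does not contain 77.30.35.115
  77.31.0.0/16 (77.31.0.0 - 77.31.255.255) does not contain 77.30.35.115
  77.20.0.0/14 (77.20.0.0 - 77.23.255.255) does not contain 77.30.35.115
Longest matching prefix is /12 -> next hop EDGE2.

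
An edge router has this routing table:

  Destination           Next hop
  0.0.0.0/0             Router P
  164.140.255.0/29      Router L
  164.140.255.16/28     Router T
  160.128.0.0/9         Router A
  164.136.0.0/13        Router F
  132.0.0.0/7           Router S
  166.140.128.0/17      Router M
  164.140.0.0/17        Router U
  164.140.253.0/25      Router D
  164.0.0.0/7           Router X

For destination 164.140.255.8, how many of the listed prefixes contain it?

Prefixes containing 164.140.255.8:
  0.0.0.0/0 (default, matches everything)
  164.0.0.0/7 (164.0.0.0 - 165.255.255.255)
  164.136.0.0/13 (164.136.0.0 - 164.143.255.255)
Total matching entries: 3.

3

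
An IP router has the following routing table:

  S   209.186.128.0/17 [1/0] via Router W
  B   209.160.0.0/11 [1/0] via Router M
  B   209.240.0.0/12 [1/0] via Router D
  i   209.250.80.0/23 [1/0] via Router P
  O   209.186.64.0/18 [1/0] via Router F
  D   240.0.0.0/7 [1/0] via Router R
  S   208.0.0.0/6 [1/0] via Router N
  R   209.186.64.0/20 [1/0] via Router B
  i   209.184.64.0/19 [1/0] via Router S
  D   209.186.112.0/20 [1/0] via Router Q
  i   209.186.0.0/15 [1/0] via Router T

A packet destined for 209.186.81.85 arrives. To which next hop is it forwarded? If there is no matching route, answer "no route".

Router F

Routes whose prefix contains 209.186.81.85:
  208.0.0.0/6 (208.0.0.0 - 211.255.255.255) -> Router N
  209.160.0.0/11 (209.160.0.0 - 209.191.255.255) -> Router M
  209.186.0.0/15 (209.186.0.0 - 209.187.255.255) -> Router T
  209.186.64.0/18 (209.186.64.0 - 209.186.127.255) -> Router F
More-specific entries that do NOT match:
  209.250.80.0/23 (209.250.80.0 - 209.250.81.255) does not contain 209.186.81.85
  209.186.64.0/20 (209.186.64.0 - 209.186.79.255) does not contain 209.186.81.85
  209.186.112.0/20 (209.186.112.0 - 209.186.127.255) does not contain 209.186.81.85
  209.184.64.0/19 (209.184.64.0 - 209.184.95.255) does not contain 209.186.81.85
Longest matching prefix is /18 -> next hop Router F.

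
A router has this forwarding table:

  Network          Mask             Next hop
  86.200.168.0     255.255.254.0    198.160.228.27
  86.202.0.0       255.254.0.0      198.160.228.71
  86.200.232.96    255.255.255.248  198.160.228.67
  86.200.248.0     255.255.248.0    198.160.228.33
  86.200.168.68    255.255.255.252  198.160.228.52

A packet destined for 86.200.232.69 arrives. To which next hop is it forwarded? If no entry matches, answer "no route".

No entry's prefix contains 86.200.232.69; there is no default route.

no route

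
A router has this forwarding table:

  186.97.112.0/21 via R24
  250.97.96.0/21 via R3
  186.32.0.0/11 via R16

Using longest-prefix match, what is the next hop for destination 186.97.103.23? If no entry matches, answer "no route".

No entry's prefix contains 186.97.103.23; there is no default route.

no route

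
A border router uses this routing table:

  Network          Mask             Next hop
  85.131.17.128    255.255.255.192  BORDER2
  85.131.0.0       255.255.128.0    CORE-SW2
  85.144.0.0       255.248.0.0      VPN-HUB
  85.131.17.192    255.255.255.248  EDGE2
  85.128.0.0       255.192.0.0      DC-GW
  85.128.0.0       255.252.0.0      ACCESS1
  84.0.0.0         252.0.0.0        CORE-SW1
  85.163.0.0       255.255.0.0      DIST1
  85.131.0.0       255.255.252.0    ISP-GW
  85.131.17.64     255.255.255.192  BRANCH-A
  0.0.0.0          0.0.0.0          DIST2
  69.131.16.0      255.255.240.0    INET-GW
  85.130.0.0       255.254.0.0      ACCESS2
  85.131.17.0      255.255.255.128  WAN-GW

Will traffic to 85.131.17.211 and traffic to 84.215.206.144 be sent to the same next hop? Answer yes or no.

no

85.131.17.211: longest match 85.131.0.0/17 -> CORE-SW2
84.215.206.144: longest match 84.0.0.0/6 -> CORE-SW1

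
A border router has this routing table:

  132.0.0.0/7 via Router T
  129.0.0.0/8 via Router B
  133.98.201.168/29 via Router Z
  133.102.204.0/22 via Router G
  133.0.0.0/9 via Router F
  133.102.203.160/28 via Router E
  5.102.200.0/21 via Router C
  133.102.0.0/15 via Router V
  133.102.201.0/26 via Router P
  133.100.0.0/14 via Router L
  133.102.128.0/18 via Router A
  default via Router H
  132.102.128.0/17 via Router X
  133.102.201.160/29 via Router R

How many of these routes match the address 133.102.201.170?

5

Prefixes containing 133.102.201.170:
  0.0.0.0/0 (default, matches everything)
  132.0.0.0/7 (132.0.0.0 - 133.255.255.255)
  133.0.0.0/9 (133.0.0.0 - 133.127.255.255)
  133.100.0.0/14 (133.100.0.0 - 133.103.255.255)
  133.102.0.0/15 (133.102.0.0 - 133.103.255.255)
Total matching entries: 5.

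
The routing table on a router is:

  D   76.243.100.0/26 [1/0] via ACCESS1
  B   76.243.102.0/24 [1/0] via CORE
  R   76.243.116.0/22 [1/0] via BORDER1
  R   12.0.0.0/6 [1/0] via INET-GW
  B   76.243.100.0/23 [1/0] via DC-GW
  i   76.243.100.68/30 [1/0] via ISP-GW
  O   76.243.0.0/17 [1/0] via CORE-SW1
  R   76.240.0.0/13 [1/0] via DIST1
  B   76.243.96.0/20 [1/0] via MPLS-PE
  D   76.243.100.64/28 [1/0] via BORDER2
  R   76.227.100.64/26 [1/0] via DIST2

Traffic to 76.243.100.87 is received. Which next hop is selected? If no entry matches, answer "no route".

DC-GW

Routes whose prefix contains 76.243.100.87:
  76.240.0.0/13 (76.240.0.0 - 76.247.255.255) -> DIST1
  76.243.0.0/17 (76.243.0.0 - 76.243.127.255) -> CORE-SW1
  76.243.96.0/20 (76.243.96.0 - 76.243.111.255) -> MPLS-PE
  76.243.100.0/23 (76.243.100.0 - 76.243.101.255) -> DC-GW
More-specific entries that do NOT match:
  76.243.100.68/30 (76.243.100.68 - 76.243.100.71) does not contain 76.243.100.87
  76.243.100.64/28 (76.243.100.64 - 76.243.100.79) does not contain 76.243.100.87
  76.243.100.0/26 (76.243.100.0 - 76.243.100.63) does not contain 76.243.100.87
  76.227.100.64/26 (76.227.100.64 - 76.227.100.127) does not contain 76.243.100.87
  76.243.102.0/24 (76.243.102.0 - 76.243.102.255) does not contain 76.243.100.87
Longest matching prefix is /23 -> next hop DC-GW.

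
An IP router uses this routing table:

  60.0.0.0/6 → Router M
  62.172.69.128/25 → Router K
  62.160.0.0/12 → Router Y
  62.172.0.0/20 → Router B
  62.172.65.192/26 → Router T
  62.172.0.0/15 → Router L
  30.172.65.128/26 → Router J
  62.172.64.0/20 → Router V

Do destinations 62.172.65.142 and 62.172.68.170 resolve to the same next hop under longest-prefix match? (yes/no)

yes

62.172.65.142: longest match 62.172.64.0/20 -> Router V
62.172.68.170: longest match 62.172.64.0/20 -> Router V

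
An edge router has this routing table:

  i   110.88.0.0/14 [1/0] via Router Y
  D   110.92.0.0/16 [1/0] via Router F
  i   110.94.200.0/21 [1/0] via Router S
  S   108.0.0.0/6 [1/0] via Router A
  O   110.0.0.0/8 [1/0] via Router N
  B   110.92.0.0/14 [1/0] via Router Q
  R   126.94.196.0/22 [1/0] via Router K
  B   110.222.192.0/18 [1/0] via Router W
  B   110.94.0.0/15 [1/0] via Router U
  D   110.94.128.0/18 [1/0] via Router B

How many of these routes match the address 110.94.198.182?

4

Prefixes containing 110.94.198.182:
  108.0.0.0/6 (108.0.0.0 - 111.255.255.255)
  110.0.0.0/8 (110.0.0.0 - 110.255.255.255)
  110.92.0.0/14 (110.92.0.0 - 110.95.255.255)
  110.94.0.0/15 (110.94.0.0 - 110.95.255.255)
Total matching entries: 4.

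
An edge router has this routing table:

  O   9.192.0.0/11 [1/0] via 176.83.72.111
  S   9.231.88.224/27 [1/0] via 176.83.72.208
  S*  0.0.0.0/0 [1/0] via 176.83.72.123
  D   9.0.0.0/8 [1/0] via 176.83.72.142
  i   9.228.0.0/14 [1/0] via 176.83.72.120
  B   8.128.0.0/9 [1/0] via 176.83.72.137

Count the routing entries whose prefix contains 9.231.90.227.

3

Prefixes containing 9.231.90.227:
  0.0.0.0/0 (default, matches everything)
  9.0.0.0/8 (9.0.0.0 - 9.255.255.255)
  9.228.0.0/14 (9.228.0.0 - 9.231.255.255)
Total matching entries: 3.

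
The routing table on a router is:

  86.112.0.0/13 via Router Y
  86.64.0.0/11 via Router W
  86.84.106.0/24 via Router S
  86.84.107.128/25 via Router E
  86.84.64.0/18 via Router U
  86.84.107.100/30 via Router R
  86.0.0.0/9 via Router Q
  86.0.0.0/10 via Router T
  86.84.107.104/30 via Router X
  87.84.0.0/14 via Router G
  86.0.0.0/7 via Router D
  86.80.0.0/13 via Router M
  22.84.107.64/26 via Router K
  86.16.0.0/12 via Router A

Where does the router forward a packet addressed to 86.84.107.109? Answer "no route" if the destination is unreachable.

Routes whose prefix contains 86.84.107.109:
  86.0.0.0/7 (86.0.0.0 - 87.255.255.255) -> Router D
  86.0.0.0/9 (86.0.0.0 - 86.127.255.255) -> Router Q
  86.64.0.0/11 (86.64.0.0 - 86.95.255.255) -> Router W
  86.80.0.0/13 (86.80.0.0 - 86.87.255.255) -> Router M
  86.84.64.0/18 (86.84.64.0 - 86.84.127.255) -> Router U
More-specific entries that do NOT match:
  86.84.107.100/30 (86.84.107.100 - 86.84.107.103) does not contain 86.84.107.109
  86.84.107.104/30 (86.84.107.104 - 86.84.107.107) does not contain 86.84.107.109
  22.84.107.64/26 (22.84.107.64 - 22.84.107.127) does not contain 86.84.107.109
  86.84.107.128/25 (86.84.107.128 - 86.84.107.255) does not contain 86.84.107.109
  86.84.106.0/24 (86.84.106.0 - 86.84.106.255) does not contain 86.84.107.109
Longest matching prefix is /18 -> next hop Router U.

Router U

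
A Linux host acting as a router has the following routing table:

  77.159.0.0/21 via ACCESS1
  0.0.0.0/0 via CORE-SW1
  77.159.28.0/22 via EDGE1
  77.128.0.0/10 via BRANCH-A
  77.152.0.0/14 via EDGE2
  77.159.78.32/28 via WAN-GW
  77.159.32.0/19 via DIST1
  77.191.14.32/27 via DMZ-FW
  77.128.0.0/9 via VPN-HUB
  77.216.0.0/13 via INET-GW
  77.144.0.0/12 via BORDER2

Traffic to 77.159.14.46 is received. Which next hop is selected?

Routes whose prefix contains 77.159.14.46:
  0.0.0.0/0 (default, matches everything) -> CORE-SW1
  77.128.0.0/9 (77.128.0.0 - 77.255.255.255) -> VPN-HUB
  77.128.0.0/10 (77.128.0.0 - 77.191.255.255) -> BRANCH-A
  77.144.0.0/12 (77.144.0.0 - 77.159.255.255) -> BORDER2
More-specific entries that do NOT match:
  77.159.78.32/28 (77.159.78.32 - 77.159.78.47) does not contain 77.159.14.46
  77.191.14.32/27 (77.191.14.32 - 77.191.14.63) does not contain 77.159.14.46
  77.159.28.0/22 (77.159.28.0 - 77.159.31.255) does not contain 77.159.14.46
  77.159.0.0/21 (77.159.0.0 - 77.159.7.255) does not contain 77.159.14.46
  77.159.32.0/19 (77.159.32.0 - 77.159.63.255) does not contain 77.159.14.46
  77.152.0.0/14 (77.152.0.0 - 77.155.255.255) does not contain 77.159.14.46
  77.216.0.0/13 (77.216.0.0 - 77.223.255.255) does not contain 77.159.14.46
Longest matching prefix is /12 -> next hop BORDER2.

BORDER2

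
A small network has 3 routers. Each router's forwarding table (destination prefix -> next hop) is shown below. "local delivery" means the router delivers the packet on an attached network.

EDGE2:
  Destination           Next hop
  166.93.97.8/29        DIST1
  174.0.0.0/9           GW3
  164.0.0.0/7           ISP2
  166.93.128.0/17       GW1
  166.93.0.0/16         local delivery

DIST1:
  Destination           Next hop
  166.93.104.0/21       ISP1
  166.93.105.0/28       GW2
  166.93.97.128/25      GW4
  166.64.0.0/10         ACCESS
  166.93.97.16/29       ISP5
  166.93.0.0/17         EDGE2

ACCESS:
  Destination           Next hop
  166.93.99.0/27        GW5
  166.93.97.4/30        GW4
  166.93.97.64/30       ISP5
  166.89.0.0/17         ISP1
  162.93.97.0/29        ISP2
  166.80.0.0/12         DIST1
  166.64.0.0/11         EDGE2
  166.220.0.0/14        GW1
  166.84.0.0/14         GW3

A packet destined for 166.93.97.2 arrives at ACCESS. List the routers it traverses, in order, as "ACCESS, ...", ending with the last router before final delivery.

ACCESS, DIST1, EDGE2

At ACCESS: longest match for 166.93.97.2 is 166.80.0.0/12 -> DIST1
At DIST1: longest match for 166.93.97.2 is 166.93.0.0/17 -> EDGE2
At EDGE2: longest match for 166.93.97.2 is 166.93.0.0/16 -> local delivery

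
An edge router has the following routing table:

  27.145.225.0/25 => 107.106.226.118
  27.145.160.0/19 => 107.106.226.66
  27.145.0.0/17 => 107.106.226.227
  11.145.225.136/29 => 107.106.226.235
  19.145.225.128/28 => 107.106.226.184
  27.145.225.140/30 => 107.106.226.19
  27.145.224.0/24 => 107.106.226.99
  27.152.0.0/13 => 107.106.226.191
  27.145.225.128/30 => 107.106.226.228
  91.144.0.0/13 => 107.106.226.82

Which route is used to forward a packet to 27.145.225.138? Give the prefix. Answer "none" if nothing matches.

none

27.145.225.138 is outside every listed prefix and there is no default route.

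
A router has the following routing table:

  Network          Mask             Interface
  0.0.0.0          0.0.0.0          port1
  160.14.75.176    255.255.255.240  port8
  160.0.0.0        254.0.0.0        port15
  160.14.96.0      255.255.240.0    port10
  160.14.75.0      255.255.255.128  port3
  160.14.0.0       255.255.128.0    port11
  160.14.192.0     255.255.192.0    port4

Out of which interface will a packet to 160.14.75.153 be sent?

port11

Routes whose prefix contains 160.14.75.153:
  0.0.0.0/0 (default, matches everything) -> port1
  160.0.0.0/7 (160.0.0.0 - 161.255.255.255) -> port15
  160.14.0.0/17 (160.14.0.0 - 160.14.127.255) -> port11
More-specific entries that do NOT match:
  160.14.75.176/28 (160.14.75.176 - 160.14.75.191) does not contain 160.14.75.153
  160.14.75.0/25 (160.14.75.0 - 160.14.75.127) does not contain 160.14.75.153
  160.14.96.0/20 (160.14.96.0 - 160.14.111.255) does not contain 160.14.75.153
  160.14.192.0/18 (160.14.192.0 - 160.14.255.255) does not contain 160.14.75.153
Longest matching prefix is /17 -> interface port11.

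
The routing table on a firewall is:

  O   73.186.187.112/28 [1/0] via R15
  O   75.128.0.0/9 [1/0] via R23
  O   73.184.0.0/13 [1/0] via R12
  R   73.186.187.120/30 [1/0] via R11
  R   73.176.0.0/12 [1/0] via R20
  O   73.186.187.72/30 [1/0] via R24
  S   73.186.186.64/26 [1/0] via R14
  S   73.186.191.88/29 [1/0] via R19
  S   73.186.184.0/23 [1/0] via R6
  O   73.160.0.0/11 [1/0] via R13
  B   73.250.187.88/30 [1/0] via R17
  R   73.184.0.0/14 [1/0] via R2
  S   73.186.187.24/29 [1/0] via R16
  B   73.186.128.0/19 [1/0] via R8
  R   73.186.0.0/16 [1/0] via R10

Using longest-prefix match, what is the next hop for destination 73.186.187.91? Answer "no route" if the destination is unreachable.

R10

Routes whose prefix contains 73.186.187.91:
  73.160.0.0/11 (73.160.0.0 - 73.191.255.255) -> R13
  73.176.0.0/12 (73.176.0.0 - 73.191.255.255) -> R20
  73.184.0.0/13 (73.184.0.0 - 73.191.255.255) -> R12
  73.184.0.0/14 (73.184.0.0 - 73.187.255.255) -> R2
  73.186.0.0/16 (73.186.0.0 - 73.186.255.255) -> R10
More-specific entries that do NOT match:
  73.186.187.120/30 (73.186.187.120 - 73.186.187.123) does not contain 73.186.187.91
  73.186.187.72/30 (73.186.187.72 - 73.186.187.75) does not contain 73.186.187.91
  73.250.187.88/30 (73.250.187.88 - 73.250.187.91) does not contain 73.186.187.91
  73.186.191.88/29 (73.186.191.88 - 73.186.191.95) does not contain 73.186.187.91
  73.186.187.24/29 (73.186.187.24 - 73.186.187.31) does not contain 73.186.187.91
  73.186.187.112/28 (73.186.187.112 - 73.186.187.127) does not contain 73.186.187.91
  73.186.186.64/26 (73.186.186.64 - 73.186.186.127) does not contain 73.186.187.91
  73.186.184.0/23 (73.186.184.0 - 73.186.185.255) does not contain 73.186.187.91
  73.186.128.0/19 (73.186.128.0 - 73.186.159.255) does not contain 73.186.187.91
Longest matching prefix is /16 -> next hop R10.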